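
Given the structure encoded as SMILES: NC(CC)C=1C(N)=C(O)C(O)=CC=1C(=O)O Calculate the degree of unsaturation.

5

Degree of unsaturation = (number of rings) + (number of π bonds).
Ring closures in the SMILES: 1.
π bonds: 4 double bonds (each 1 DoU) → 4 DoU from unsaturation.
Total DoU = 1 + 4 = 5.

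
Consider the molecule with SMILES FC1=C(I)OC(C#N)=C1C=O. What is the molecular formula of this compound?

Walk through each heavy atom and fill implicit hydrogens from standard valence (C 4, N 3, O 2, S 2, halogen 1):
  atom 1: F (halogen, monovalent) → 0 H
  atom 2: C, bond orders sum to 4 (valence 4) → 0 H
  atom 3: C, bond orders sum to 4 (valence 4) → 0 H
  atom 4: I (halogen, monovalent) → 0 H
  atom 5: O, bond orders sum to 2 (valence 2) → 0 H
  atom 6: C, bond orders sum to 4 (valence 4) → 0 H
  atom 7: C, bond orders sum to 4 (valence 4) → 0 H
  atom 8: N, bond orders sum to 3 (valence 3) → 0 H
  atom 9: C, bond orders sum to 4 (valence 4) → 0 H
  atom 10: C, bond orders sum to 3 (valence 4) → 1 H
  atom 11: O, bond orders sum to 2 (valence 2) → 0 H
Totals → C:6, H:1, F:1, I:1, N:1, O:2.

C6HFINO2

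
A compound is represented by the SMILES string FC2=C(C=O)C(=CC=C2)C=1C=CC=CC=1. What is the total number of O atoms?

Scan the SMILES for O atoms (remember two-letter symbols like Cl and Br are single atoms).
Oxygen count: 1.

1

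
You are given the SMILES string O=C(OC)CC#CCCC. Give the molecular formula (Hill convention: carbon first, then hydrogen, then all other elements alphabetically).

Walk through each heavy atom and fill implicit hydrogens from standard valence (C 4, N 3, O 2, S 2, halogen 1):
  atom 1: O, bond orders sum to 2 (valence 2) → 0 H
  atom 2: C, bond orders sum to 4 (valence 4) → 0 H
  atom 3: O, bond orders sum to 2 (valence 2) → 0 H
  atom 4: C, bond orders sum to 1 (valence 4) → 3 H
  atom 5: C, bond orders sum to 2 (valence 4) → 2 H
  atom 6: C, bond orders sum to 4 (valence 4) → 0 H
  atom 7: C, bond orders sum to 4 (valence 4) → 0 H
  atom 8: C, bond orders sum to 2 (valence 4) → 2 H
  atom 9: C, bond orders sum to 2 (valence 4) → 2 H
  atom 10: C, bond orders sum to 1 (valence 4) → 3 H
Totals → C:8, H:12, O:2.

C8H12O2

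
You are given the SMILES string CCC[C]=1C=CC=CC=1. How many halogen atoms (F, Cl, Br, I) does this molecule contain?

0

Scan the SMILES for the halogen motif — none present.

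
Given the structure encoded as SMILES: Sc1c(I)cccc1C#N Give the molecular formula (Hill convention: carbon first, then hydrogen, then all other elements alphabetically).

Walk through each heavy atom and fill implicit hydrogens from standard valence (C 4, N 3, O 2, S 2, halogen 1); for lowercase aromatic atoms, an aromatic c carries 1 H when it has two neighbours and 0 H with three, and aromatic n carries 0 H:
  atom 1: S, bond orders sum to 1 (valence 2) → 1 H
  atom 2: aromatic c, 3 neighbours → 0 H
  atom 3: aromatic c, 3 neighbours → 0 H
  atom 4: I (halogen, monovalent) → 0 H
  atom 5: aromatic c, 2 neighbours → 1 H
  atom 6: aromatic c, 2 neighbours → 1 H
  atom 7: aromatic c, 2 neighbours → 1 H
  atom 8: aromatic c, 3 neighbours → 0 H
  atom 9: C, bond orders sum to 4 (valence 4) → 0 H
  atom 10: N, bond orders sum to 3 (valence 3) → 0 H
Totals → C:7, H:4, I:1, N:1, S:1.

C7H4INS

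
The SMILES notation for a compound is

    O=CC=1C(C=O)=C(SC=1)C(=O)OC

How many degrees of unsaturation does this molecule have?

6

Degree of unsaturation = (number of rings) + (number of π bonds).
Ring closures in the SMILES: 1.
π bonds: 5 double bonds (each 1 DoU) → 5 DoU from unsaturation.
Total DoU = 1 + 5 = 6.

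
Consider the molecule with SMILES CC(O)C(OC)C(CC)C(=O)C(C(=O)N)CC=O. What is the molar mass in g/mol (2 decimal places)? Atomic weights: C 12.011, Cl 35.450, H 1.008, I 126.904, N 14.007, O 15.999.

First, the molecular formula is C12H21NO5 (counting implicit H from valence).
  C: 12 × 12.011 = 144.132
  H: 21 × 1.008 = 21.168
  N: 1 × 14.007 = 14.007
  O: 5 × 15.999 = 79.995
Sum: 12×12.011 + 21×1.008 + 1×14.007 + 5×15.999 = 259.302 → 259.30 g/mol.

259.30 g/mol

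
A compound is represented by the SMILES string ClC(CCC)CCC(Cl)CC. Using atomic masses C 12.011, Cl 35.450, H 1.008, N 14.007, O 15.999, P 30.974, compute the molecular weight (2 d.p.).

First, the molecular formula is C9H18Cl2 (counting implicit H from valence).
  C: 9 × 12.011 = 108.099
  Cl: 2 × 35.450 = 70.900
  H: 18 × 1.008 = 18.144
Sum: 9×12.011 + 2×35.450 + 18×1.008 = 197.143 → 197.14 g/mol.

197.14 g/mol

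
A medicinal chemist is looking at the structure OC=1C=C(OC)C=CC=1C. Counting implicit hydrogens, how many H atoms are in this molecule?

10

Walk through each heavy atom and fill implicit hydrogens from standard valence (C 4, N 3, O 2, S 2, halogen 1):
  atom 1: O, bond orders sum to 1 (valence 2) → 1 H
  atom 2: C, bond orders sum to 4 (valence 4) → 0 H
  atom 3: C, bond orders sum to 3 (valence 4) → 1 H
  atom 4: C, bond orders sum to 4 (valence 4) → 0 H
  atom 5: O, bond orders sum to 2 (valence 2) → 0 H
  atom 6: C, bond orders sum to 1 (valence 4) → 3 H
  atom 7: C, bond orders sum to 3 (valence 4) → 1 H
  atom 8: C, bond orders sum to 3 (valence 4) → 1 H
  atom 9: C, bond orders sum to 4 (valence 4) → 0 H
  atom 10: C, bond orders sum to 1 (valence 4) → 3 H
Total hydrogens: 10.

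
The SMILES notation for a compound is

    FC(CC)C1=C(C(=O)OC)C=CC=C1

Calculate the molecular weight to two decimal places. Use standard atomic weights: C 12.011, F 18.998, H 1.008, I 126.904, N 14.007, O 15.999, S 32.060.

First, the molecular formula is C11H13FO2 (counting implicit H from valence).
  C: 11 × 12.011 = 132.121
  F: 1 × 18.998 = 18.998
  H: 13 × 1.008 = 13.104
  O: 2 × 15.999 = 31.998
Sum: 11×12.011 + 1×18.998 + 13×1.008 + 2×15.999 = 196.221 → 196.22 g/mol.

196.22 g/mol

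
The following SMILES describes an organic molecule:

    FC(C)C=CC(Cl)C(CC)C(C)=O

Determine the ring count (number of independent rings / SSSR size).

In SMILES, each pair of matching ring-closure digits denotes one ring-closing bond; the number of such bonds equals the number of independent rings.
Ring-closure bonds here: 0.

0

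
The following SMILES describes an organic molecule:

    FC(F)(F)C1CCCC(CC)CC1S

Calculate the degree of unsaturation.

1

Degree of unsaturation = (number of rings) + (number of π bonds).
Ring closures in the SMILES: 1.
π bonds: none → 0 DoU from unsaturation.
Total DoU = 1 + 0 = 1.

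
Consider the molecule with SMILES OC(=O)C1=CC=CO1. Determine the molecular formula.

C5H4O3

Walk through each heavy atom and fill implicit hydrogens from standard valence (C 4, N 3, O 2, S 2, halogen 1):
  atom 1: O, bond orders sum to 1 (valence 2) → 1 H
  atom 2: C, bond orders sum to 4 (valence 4) → 0 H
  atom 3: O, bond orders sum to 2 (valence 2) → 0 H
  atom 4: C, bond orders sum to 4 (valence 4) → 0 H
  atom 5: C, bond orders sum to 3 (valence 4) → 1 H
  atom 6: C, bond orders sum to 3 (valence 4) → 1 H
  atom 7: C, bond orders sum to 3 (valence 4) → 1 H
  atom 8: O, bond orders sum to 2 (valence 2) → 0 H
Totals → C:5, H:4, O:3.
In Hill order: C5H4O3.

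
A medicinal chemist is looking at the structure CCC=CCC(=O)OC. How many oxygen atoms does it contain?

Scan the SMILES for O atoms (remember two-letter symbols like Cl and Br are single atoms).
Oxygen count: 2.

2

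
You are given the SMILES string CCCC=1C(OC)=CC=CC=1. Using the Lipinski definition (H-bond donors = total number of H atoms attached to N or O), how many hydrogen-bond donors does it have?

0

Donors: find every N or O and count the H atoms it carries.
  atom 6 (O): bond orders sum to 2 → 0 H
Lipinski HBD = 0.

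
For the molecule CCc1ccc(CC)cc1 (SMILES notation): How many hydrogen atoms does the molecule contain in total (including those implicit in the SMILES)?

14

Walk through each heavy atom and fill implicit hydrogens from standard valence (C 4, N 3, O 2, S 2, halogen 1); for lowercase aromatic atoms, an aromatic c carries 1 H when it has two neighbours and 0 H with three, and aromatic n carries 0 H:
  atom 1: C, bond orders sum to 1 (valence 4) → 3 H
  atom 2: C, bond orders sum to 2 (valence 4) → 2 H
  atom 3: aromatic c, 3 neighbours → 0 H
  atom 4: aromatic c, 2 neighbours → 1 H
  atom 5: aromatic c, 2 neighbours → 1 H
  atom 6: aromatic c, 3 neighbours → 0 H
  atom 7: C, bond orders sum to 2 (valence 4) → 2 H
  atom 8: C, bond orders sum to 1 (valence 4) → 3 H
  atom 9: aromatic c, 2 neighbours → 1 H
  atom 10: aromatic c, 2 neighbours → 1 H
Total hydrogens: 14.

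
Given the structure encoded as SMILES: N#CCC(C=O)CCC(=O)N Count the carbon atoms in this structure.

7

Count every carbon token in the SMILES (each C, including those in ring-closure positions and inside branches).
Carbon count: 7.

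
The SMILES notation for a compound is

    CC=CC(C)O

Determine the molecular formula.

Walk through each heavy atom and fill implicit hydrogens from standard valence (C 4, N 3, O 2, S 2, halogen 1):
  atom 1: C, bond orders sum to 1 (valence 4) → 3 H
  atom 2: C, bond orders sum to 3 (valence 4) → 1 H
  atom 3: C, bond orders sum to 3 (valence 4) → 1 H
  atom 4: C, bond orders sum to 3 (valence 4) → 1 H
  atom 5: C, bond orders sum to 1 (valence 4) → 3 H
  atom 6: O, bond orders sum to 1 (valence 2) → 1 H
Totals → C:5, H:10, O:1.

C5H10O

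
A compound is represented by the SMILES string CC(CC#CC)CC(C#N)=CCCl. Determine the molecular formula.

Walk through each heavy atom and fill implicit hydrogens from standard valence (C 4, N 3, O 2, S 2, halogen 1):
  atom 1: C, bond orders sum to 1 (valence 4) → 3 H
  atom 2: C, bond orders sum to 3 (valence 4) → 1 H
  atom 3: C, bond orders sum to 2 (valence 4) → 2 H
  atom 4: C, bond orders sum to 4 (valence 4) → 0 H
  atom 5: C, bond orders sum to 4 (valence 4) → 0 H
  atom 6: C, bond orders sum to 1 (valence 4) → 3 H
  atom 7: C, bond orders sum to 2 (valence 4) → 2 H
  atom 8: C, bond orders sum to 4 (valence 4) → 0 H
  atom 9: C, bond orders sum to 4 (valence 4) → 0 H
  atom 10: N, bond orders sum to 3 (valence 3) → 0 H
  atom 11: C, bond orders sum to 3 (valence 4) → 1 H
  atom 12: C, bond orders sum to 2 (valence 4) → 2 H
  atom 13: Cl (halogen, monovalent) → 0 H
Totals → C:11, H:14, Cl:1, N:1.
In Hill order: C11H14ClN.

C11H14ClN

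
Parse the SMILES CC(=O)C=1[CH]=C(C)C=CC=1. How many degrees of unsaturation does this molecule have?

5

Molecular formula: C9H10O.
DoU = (2C + 2 + N − H − X) / 2, where X is the halogen count and O/S are ignored.
    = (2·9 + 2 + 0 − 10 − 0) / 2 = 10 / 2 = 5.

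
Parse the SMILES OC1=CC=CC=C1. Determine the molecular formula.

Walk through each heavy atom and fill implicit hydrogens from standard valence (C 4, N 3, O 2, S 2, halogen 1):
  atom 1: O, bond orders sum to 1 (valence 2) → 1 H
  atom 2: C, bond orders sum to 4 (valence 4) → 0 H
  atom 3: C, bond orders sum to 3 (valence 4) → 1 H
  atom 4: C, bond orders sum to 3 (valence 4) → 1 H
  atom 5: C, bond orders sum to 3 (valence 4) → 1 H
  atom 6: C, bond orders sum to 3 (valence 4) → 1 H
  atom 7: C, bond orders sum to 3 (valence 4) → 1 H
Totals → C:6, H:6, O:1.
In Hill order: C6H6O.

C6H6O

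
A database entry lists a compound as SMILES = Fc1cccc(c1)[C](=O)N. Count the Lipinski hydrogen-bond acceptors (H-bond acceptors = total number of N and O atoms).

N atoms: 1; O atoms: 1.
Lipinski HBA = 1 + 1 = 2.

2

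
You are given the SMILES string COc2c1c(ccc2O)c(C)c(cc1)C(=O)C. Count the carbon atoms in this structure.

14

Count every carbon token in the SMILES (each C, including those in ring-closure positions and inside branches).
Carbon count: 14.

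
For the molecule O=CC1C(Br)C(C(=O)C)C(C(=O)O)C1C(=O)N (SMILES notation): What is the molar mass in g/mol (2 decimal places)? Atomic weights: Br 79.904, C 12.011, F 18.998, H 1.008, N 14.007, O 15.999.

306.11 g/mol

First, the molecular formula is C10H12BrNO5 (counting implicit H from valence).
  Br: 1 × 79.904 = 79.904
  C: 10 × 12.011 = 120.110
  H: 12 × 1.008 = 12.096
  N: 1 × 14.007 = 14.007
  O: 5 × 15.999 = 79.995
Sum: 1×79.904 + 10×12.011 + 12×1.008 + 1×14.007 + 5×15.999 = 306.112 → 306.11 g/mol.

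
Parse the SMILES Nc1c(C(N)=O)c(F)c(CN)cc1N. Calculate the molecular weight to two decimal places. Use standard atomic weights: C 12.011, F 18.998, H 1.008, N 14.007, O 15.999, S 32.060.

First, the molecular formula is C8H11FN4O (counting implicit H from valence).
  C: 8 × 12.011 = 96.088
  F: 1 × 18.998 = 18.998
  H: 11 × 1.008 = 11.088
  N: 4 × 14.007 = 56.028
  O: 1 × 15.999 = 15.999
Sum: 8×12.011 + 1×18.998 + 11×1.008 + 4×14.007 + 1×15.999 = 198.201 → 198.20 g/mol.

198.20 g/mol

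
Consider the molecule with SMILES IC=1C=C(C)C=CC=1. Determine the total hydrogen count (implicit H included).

Walk through each heavy atom and fill implicit hydrogens from standard valence (C 4, N 3, O 2, S 2, halogen 1):
  atom 1: I (halogen, monovalent) → 0 H
  atom 2: C, bond orders sum to 4 (valence 4) → 0 H
  atom 3: C, bond orders sum to 3 (valence 4) → 1 H
  atom 4: C, bond orders sum to 4 (valence 4) → 0 H
  atom 5: C, bond orders sum to 1 (valence 4) → 3 H
  atom 6: C, bond orders sum to 3 (valence 4) → 1 H
  atom 7: C, bond orders sum to 3 (valence 4) → 1 H
  atom 8: C, bond orders sum to 3 (valence 4) → 1 H
Total hydrogens: 7.

7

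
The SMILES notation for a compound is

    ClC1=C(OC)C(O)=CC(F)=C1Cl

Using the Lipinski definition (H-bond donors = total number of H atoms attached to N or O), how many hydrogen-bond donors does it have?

1

Donors: find every N or O and count the H atoms it carries.
  atom 4 (O): bond orders sum to 2 → 0 H
  atom 7 (O): bond orders sum to 1 → 1 H
Lipinski HBD = 1.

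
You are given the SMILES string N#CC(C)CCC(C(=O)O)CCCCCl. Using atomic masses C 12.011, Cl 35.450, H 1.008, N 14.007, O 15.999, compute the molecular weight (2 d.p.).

First, the molecular formula is C11H18ClNO2 (counting implicit H from valence).
  C: 11 × 12.011 = 132.121
  Cl: 1 × 35.450 = 35.450
  H: 18 × 1.008 = 18.144
  N: 1 × 14.007 = 14.007
  O: 2 × 15.999 = 31.998
Sum: 11×12.011 + 1×35.450 + 18×1.008 + 1×14.007 + 2×15.999 = 231.720 → 231.72 g/mol.

231.72 g/mol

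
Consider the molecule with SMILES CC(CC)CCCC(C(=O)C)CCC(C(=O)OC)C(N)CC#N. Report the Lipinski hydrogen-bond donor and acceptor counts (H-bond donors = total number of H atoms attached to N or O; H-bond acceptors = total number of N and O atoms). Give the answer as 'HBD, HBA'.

2, 5

Donors: find every N or O and count the H atoms it carries.
  atom 10 (O): bond orders sum to 2 → 0 H
  atom 16 (O): bond orders sum to 2 → 0 H
  atom 17 (O): bond orders sum to 2 → 0 H
  atom 20 (N): bond orders sum to 1 → 2 H
  atom 23 (N): bond orders sum to 3 → 0 H
Lipinski HBD = 2.
Acceptors: N atoms = 2, O atoms = 3 → HBA = 5.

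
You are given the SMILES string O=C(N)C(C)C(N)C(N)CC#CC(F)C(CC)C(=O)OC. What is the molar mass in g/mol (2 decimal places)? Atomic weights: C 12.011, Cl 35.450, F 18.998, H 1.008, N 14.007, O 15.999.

301.36 g/mol

First, the molecular formula is C14H24FN3O3 (counting implicit H from valence).
  C: 14 × 12.011 = 168.154
  F: 1 × 18.998 = 18.998
  H: 24 × 1.008 = 24.192
  N: 3 × 14.007 = 42.021
  O: 3 × 15.999 = 47.997
Sum: 14×12.011 + 1×18.998 + 24×1.008 + 3×14.007 + 3×15.999 = 301.362 → 301.36 g/mol.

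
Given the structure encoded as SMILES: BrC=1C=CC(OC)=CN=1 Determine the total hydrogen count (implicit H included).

6

Walk through each heavy atom and fill implicit hydrogens from standard valence (C 4, N 3, O 2, S 2, halogen 1):
  atom 1: Br (halogen, monovalent) → 0 H
  atom 2: C, bond orders sum to 4 (valence 4) → 0 H
  atom 3: C, bond orders sum to 3 (valence 4) → 1 H
  atom 4: C, bond orders sum to 3 (valence 4) → 1 H
  atom 5: C, bond orders sum to 4 (valence 4) → 0 H
  atom 6: O, bond orders sum to 2 (valence 2) → 0 H
  atom 7: C, bond orders sum to 1 (valence 4) → 3 H
  atom 8: C, bond orders sum to 3 (valence 4) → 1 H
  atom 9: N, bond orders sum to 3 (valence 3) → 0 H
Total hydrogens: 6.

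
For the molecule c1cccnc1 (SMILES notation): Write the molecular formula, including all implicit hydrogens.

C5H5N

Walk through each heavy atom and fill implicit hydrogens from standard valence (C 4, N 3, O 2, S 2, halogen 1); for lowercase aromatic atoms, an aromatic c carries 1 H when it has two neighbours and 0 H with three, and aromatic n carries 0 H:
  atom 1: aromatic c, 2 neighbours → 1 H
  atom 2: aromatic c, 2 neighbours → 1 H
  atom 3: aromatic c, 2 neighbours → 1 H
  atom 4: aromatic c, 2 neighbours → 1 H
  atom 5: aromatic n, 2 neighbours → 0 H
  atom 6: aromatic c, 2 neighbours → 1 H
Totals → C:5, H:5, N:1.
In Hill order: C5H5N.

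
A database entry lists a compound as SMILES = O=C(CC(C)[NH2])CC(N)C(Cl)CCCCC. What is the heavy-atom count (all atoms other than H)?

Every atom symbol written in the SMILES (organic subset) is one heavy atom; implicit H are not written.
Heavy atoms by element → C:12, Cl:1, N:2, O:1.
Total: 16.

16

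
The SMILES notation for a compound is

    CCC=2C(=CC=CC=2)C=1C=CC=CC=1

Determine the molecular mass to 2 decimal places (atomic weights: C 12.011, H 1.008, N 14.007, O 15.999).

182.27 g/mol

First, the molecular formula is C14H14 (counting implicit H from valence).
  C: 14 × 12.011 = 168.154
  H: 14 × 1.008 = 14.112
Sum: 14×12.011 + 14×1.008 = 182.266 → 182.27 g/mol.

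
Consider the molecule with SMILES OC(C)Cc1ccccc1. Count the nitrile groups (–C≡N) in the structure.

Scan the SMILES for the nitrile motif — none present.
Groups that are present: 1 hydroxyl.

0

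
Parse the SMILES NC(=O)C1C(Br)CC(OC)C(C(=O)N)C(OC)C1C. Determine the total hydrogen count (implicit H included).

Walk through each heavy atom and fill implicit hydrogens from standard valence (C 4, N 3, O 2, S 2, halogen 1):
  atom 1: N, bond orders sum to 1 (valence 3) → 2 H
  atom 2: C, bond orders sum to 4 (valence 4) → 0 H
  atom 3: O, bond orders sum to 2 (valence 2) → 0 H
  atom 4: C, bond orders sum to 3 (valence 4) → 1 H
  atom 5: C, bond orders sum to 3 (valence 4) → 1 H
  atom 6: Br (halogen, monovalent) → 0 H
  atom 7: C, bond orders sum to 2 (valence 4) → 2 H
  atom 8: C, bond orders sum to 3 (valence 4) → 1 H
  atom 9: O, bond orders sum to 2 (valence 2) → 0 H
  atom 10: C, bond orders sum to 1 (valence 4) → 3 H
  atom 11: C, bond orders sum to 3 (valence 4) → 1 H
  atom 12: C, bond orders sum to 4 (valence 4) → 0 H
  atom 13: O, bond orders sum to 2 (valence 2) → 0 H
  atom 14: N, bond orders sum to 1 (valence 3) → 2 H
  atom 15: C, bond orders sum to 3 (valence 4) → 1 H
  atom 16: O, bond orders sum to 2 (valence 2) → 0 H
  atom 17: C, bond orders sum to 1 (valence 4) → 3 H
  atom 18: C, bond orders sum to 3 (valence 4) → 1 H
  atom 19: C, bond orders sum to 1 (valence 4) → 3 H
Total hydrogens: 21.

21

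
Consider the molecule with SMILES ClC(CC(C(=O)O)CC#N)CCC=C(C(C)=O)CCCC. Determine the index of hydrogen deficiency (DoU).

Molecular formula: C16H24ClNO3.
DoU = (2C + 2 + N − H − X) / 2, where X is the halogen count and O/S are ignored.
    = (2·16 + 2 + 1 − 24 − 1) / 2 = 10 / 2 = 5.

5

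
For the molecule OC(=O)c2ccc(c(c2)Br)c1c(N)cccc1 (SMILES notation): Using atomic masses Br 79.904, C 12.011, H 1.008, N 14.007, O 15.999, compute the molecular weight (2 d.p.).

292.13 g/mol

First, the molecular formula is C13H10BrNO2 (counting implicit H from valence).
  Br: 1 × 79.904 = 79.904
  C: 13 × 12.011 = 156.143
  H: 10 × 1.008 = 10.080
  N: 1 × 14.007 = 14.007
  O: 2 × 15.999 = 31.998
Sum: 1×79.904 + 13×12.011 + 10×1.008 + 1×14.007 + 2×15.999 = 292.132 → 292.13 g/mol.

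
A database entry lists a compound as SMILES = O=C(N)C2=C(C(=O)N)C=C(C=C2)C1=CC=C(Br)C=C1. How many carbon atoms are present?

Count every carbon token in the SMILES (each C, including those in ring-closure positions and inside branches).
Carbon count: 14.

14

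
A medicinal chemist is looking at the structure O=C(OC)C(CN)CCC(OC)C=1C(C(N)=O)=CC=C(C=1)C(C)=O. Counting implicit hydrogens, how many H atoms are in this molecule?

24

Walk through each heavy atom and fill implicit hydrogens from standard valence (C 4, N 3, O 2, S 2, halogen 1):
  atom 1: O, bond orders sum to 2 (valence 2) → 0 H
  atom 2: C, bond orders sum to 4 (valence 4) → 0 H
  atom 3: O, bond orders sum to 2 (valence 2) → 0 H
  atom 4: C, bond orders sum to 1 (valence 4) → 3 H
  atom 5: C, bond orders sum to 3 (valence 4) → 1 H
  atom 6: C, bond orders sum to 2 (valence 4) → 2 H
  atom 7: N, bond orders sum to 1 (valence 3) → 2 H
  atom 8: C, bond orders sum to 2 (valence 4) → 2 H
  atom 9: C, bond orders sum to 2 (valence 4) → 2 H
  atom 10: C, bond orders sum to 3 (valence 4) → 1 H
  atom 11: O, bond orders sum to 2 (valence 2) → 0 H
  atom 12: C, bond orders sum to 1 (valence 4) → 3 H
  atom 13: C, bond orders sum to 4 (valence 4) → 0 H
  atom 14: C, bond orders sum to 4 (valence 4) → 0 H
  atom 15: C, bond orders sum to 4 (valence 4) → 0 H
  atom 16: N, bond orders sum to 1 (valence 3) → 2 H
  atom 17: O, bond orders sum to 2 (valence 2) → 0 H
  atom 18: C, bond orders sum to 3 (valence 4) → 1 H
  atom 19: C, bond orders sum to 3 (valence 4) → 1 H
  atom 20: C, bond orders sum to 4 (valence 4) → 0 H
  atom 21: C, bond orders sum to 3 (valence 4) → 1 H
  atom 22: C, bond orders sum to 4 (valence 4) → 0 H
  atom 23: C, bond orders sum to 1 (valence 4) → 3 H
  atom 24: O, bond orders sum to 2 (valence 2) → 0 H
Total hydrogens: 24.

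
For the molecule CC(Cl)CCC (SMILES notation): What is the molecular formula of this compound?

Walk through each heavy atom and fill implicit hydrogens from standard valence (C 4, N 3, O 2, S 2, halogen 1):
  atom 1: C, bond orders sum to 1 (valence 4) → 3 H
  atom 2: C, bond orders sum to 3 (valence 4) → 1 H
  atom 3: Cl (halogen, monovalent) → 0 H
  atom 4: C, bond orders sum to 2 (valence 4) → 2 H
  atom 5: C, bond orders sum to 2 (valence 4) → 2 H
  atom 6: C, bond orders sum to 1 (valence 4) → 3 H
Totals → C:5, H:11, Cl:1.
In Hill order: C5H11Cl.

C5H11Cl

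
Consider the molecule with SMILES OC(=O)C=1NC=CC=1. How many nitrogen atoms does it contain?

1

Scan the SMILES for N atoms (remember two-letter symbols like Cl and Br are single atoms).
Nitrogen count: 1.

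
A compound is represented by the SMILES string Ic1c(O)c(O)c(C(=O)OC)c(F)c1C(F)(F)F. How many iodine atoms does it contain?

Scan the SMILES for I atoms (remember two-letter symbols like Cl and Br are single atoms).
Iodine count: 1.

1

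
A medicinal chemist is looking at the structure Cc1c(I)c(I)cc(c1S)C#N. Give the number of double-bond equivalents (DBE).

6

Molecular formula: C8H5I2NS.
DoU = (2C + 2 + N − H − X) / 2, where X is the halogen count and O/S are ignored.
    = (2·8 + 2 + 1 − 5 − 2) / 2 = 12 / 2 = 6.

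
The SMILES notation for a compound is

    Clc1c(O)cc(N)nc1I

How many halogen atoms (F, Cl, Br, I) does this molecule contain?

2

Halogen atoms appear at heavy-atom positions 1, 10 (1×Cl, 1×I).
Other groups present: 1 hydroxyl, 1 primary amine.
Halogen count: 2.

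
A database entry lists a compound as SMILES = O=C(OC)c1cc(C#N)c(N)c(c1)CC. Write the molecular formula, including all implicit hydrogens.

C11H12N2O2

Walk through each heavy atom and fill implicit hydrogens from standard valence (C 4, N 3, O 2, S 2, halogen 1); for lowercase aromatic atoms, an aromatic c carries 1 H when it has two neighbours and 0 H with three, and aromatic n carries 0 H:
  atom 1: O, bond orders sum to 2 (valence 2) → 0 H
  atom 2: C, bond orders sum to 4 (valence 4) → 0 H
  atom 3: O, bond orders sum to 2 (valence 2) → 0 H
  atom 4: C, bond orders sum to 1 (valence 4) → 3 H
  atom 5: aromatic c, 3 neighbours → 0 H
  atom 6: aromatic c, 2 neighbours → 1 H
  atom 7: aromatic c, 3 neighbours → 0 H
  atom 8: C, bond orders sum to 4 (valence 4) → 0 H
  atom 9: N, bond orders sum to 3 (valence 3) → 0 H
  atom 10: aromatic c, 3 neighbours → 0 H
  atom 11: N, bond orders sum to 1 (valence 3) → 2 H
  atom 12: aromatic c, 3 neighbours → 0 H
  atom 13: aromatic c, 2 neighbours → 1 H
  atom 14: C, bond orders sum to 2 (valence 4) → 2 H
  atom 15: C, bond orders sum to 1 (valence 4) → 3 H
Totals → C:11, H:12, N:2, O:2.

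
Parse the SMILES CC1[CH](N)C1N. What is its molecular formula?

C4H10N2

Walk through each heavy atom and fill implicit hydrogens from standard valence (C 4, N 3, O 2, S 2, halogen 1):
  atom 1: C, bond orders sum to 1 (valence 4) → 3 H
  atom 2: C, bond orders sum to 3 (valence 4) → 1 H
  atom 3: C with explicit H count 1
  atom 4: N, bond orders sum to 1 (valence 3) → 2 H
  atom 5: C, bond orders sum to 3 (valence 4) → 1 H
  atom 6: N, bond orders sum to 1 (valence 3) → 2 H
Totals → C:4, H:10, N:2.
In Hill order: C4H10N2.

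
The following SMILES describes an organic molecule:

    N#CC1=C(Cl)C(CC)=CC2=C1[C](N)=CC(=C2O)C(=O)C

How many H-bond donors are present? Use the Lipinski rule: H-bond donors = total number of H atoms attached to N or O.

3

Donors: find every N or O and count the H atoms it carries.
  atom 1 (N): bond orders sum to 3 → 0 H
  atom 13 (N): bond orders sum to 1 → 2 H
  atom 17 (O): bond orders sum to 1 → 1 H
  atom 19 (O): bond orders sum to 2 → 0 H
Lipinski HBD = 3.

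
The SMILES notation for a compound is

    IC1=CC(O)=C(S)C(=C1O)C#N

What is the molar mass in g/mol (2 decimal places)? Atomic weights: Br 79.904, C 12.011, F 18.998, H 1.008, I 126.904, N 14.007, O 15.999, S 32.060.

First, the molecular formula is C7H4INO2S (counting implicit H from valence).
  C: 7 × 12.011 = 84.077
  H: 4 × 1.008 = 4.032
  I: 1 × 126.904 = 126.904
  N: 1 × 14.007 = 14.007
  O: 2 × 15.999 = 31.998
  S: 1 × 32.060 = 32.060
Sum: 7×12.011 + 4×1.008 + 1×126.904 + 1×14.007 + 2×15.999 + 1×32.060 = 293.078 → 293.08 g/mol.

293.08 g/mol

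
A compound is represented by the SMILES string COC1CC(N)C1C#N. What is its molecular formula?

Walk through each heavy atom and fill implicit hydrogens from standard valence (C 4, N 3, O 2, S 2, halogen 1):
  atom 1: C, bond orders sum to 1 (valence 4) → 3 H
  atom 2: O, bond orders sum to 2 (valence 2) → 0 H
  atom 3: C, bond orders sum to 3 (valence 4) → 1 H
  atom 4: C, bond orders sum to 2 (valence 4) → 2 H
  atom 5: C, bond orders sum to 3 (valence 4) → 1 H
  atom 6: N, bond orders sum to 1 (valence 3) → 2 H
  atom 7: C, bond orders sum to 3 (valence 4) → 1 H
  atom 8: C, bond orders sum to 4 (valence 4) → 0 H
  atom 9: N, bond orders sum to 3 (valence 3) → 0 H
Totals → C:6, H:10, N:2, O:1.

C6H10N2O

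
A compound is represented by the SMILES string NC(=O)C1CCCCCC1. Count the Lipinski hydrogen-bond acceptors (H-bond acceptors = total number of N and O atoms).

N atoms: 1; O atoms: 1.
Lipinski HBA = 1 + 1 = 2.

2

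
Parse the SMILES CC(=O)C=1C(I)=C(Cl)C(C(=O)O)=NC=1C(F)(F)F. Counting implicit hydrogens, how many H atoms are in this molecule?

Walk through each heavy atom and fill implicit hydrogens from standard valence (C 4, N 3, O 2, S 2, halogen 1):
  atom 1: C, bond orders sum to 1 (valence 4) → 3 H
  atom 2: C, bond orders sum to 4 (valence 4) → 0 H
  atom 3: O, bond orders sum to 2 (valence 2) → 0 H
  atom 4: C, bond orders sum to 4 (valence 4) → 0 H
  atom 5: C, bond orders sum to 4 (valence 4) → 0 H
  atom 6: I (halogen, monovalent) → 0 H
  atom 7: C, bond orders sum to 4 (valence 4) → 0 H
  atom 8: Cl (halogen, monovalent) → 0 H
  atom 9: C, bond orders sum to 4 (valence 4) → 0 H
  atom 10: C, bond orders sum to 4 (valence 4) → 0 H
  atom 11: O, bond orders sum to 2 (valence 2) → 0 H
  atom 12: O, bond orders sum to 1 (valence 2) → 1 H
  atom 13: N, bond orders sum to 3 (valence 3) → 0 H
  atom 14: C, bond orders sum to 4 (valence 4) → 0 H
  atom 15: C, bond orders sum to 4 (valence 4) → 0 H
  atom 16: F (halogen, monovalent) → 0 H
  atom 17: F (halogen, monovalent) → 0 H
  atom 18: F (halogen, monovalent) → 0 H
Total hydrogens: 4.

4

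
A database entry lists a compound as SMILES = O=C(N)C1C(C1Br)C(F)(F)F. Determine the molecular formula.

C5H5BrF3NO

Walk through each heavy atom and fill implicit hydrogens from standard valence (C 4, N 3, O 2, S 2, halogen 1):
  atom 1: O, bond orders sum to 2 (valence 2) → 0 H
  atom 2: C, bond orders sum to 4 (valence 4) → 0 H
  atom 3: N, bond orders sum to 1 (valence 3) → 2 H
  atom 4: C, bond orders sum to 3 (valence 4) → 1 H
  atom 5: C, bond orders sum to 3 (valence 4) → 1 H
  atom 6: C, bond orders sum to 3 (valence 4) → 1 H
  atom 7: Br (halogen, monovalent) → 0 H
  atom 8: C, bond orders sum to 4 (valence 4) → 0 H
  atom 9: F (halogen, monovalent) → 0 H
  atom 10: F (halogen, monovalent) → 0 H
  atom 11: F (halogen, monovalent) → 0 H
Totals → C:5, H:5, Br:1, F:3, N:1, O:1.
In Hill order: C5H5BrF3NO.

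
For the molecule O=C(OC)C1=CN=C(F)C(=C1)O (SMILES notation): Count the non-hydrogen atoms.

Every atom symbol written in the SMILES (organic subset) is one heavy atom; implicit H are not written.
Heavy atoms by element → C:7, F:1, N:1, O:3.
Total: 12.

12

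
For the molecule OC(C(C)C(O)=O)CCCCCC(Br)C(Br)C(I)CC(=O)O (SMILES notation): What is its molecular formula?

C14H23Br2IO5

Walk through each heavy atom and fill implicit hydrogens from standard valence (C 4, N 3, O 2, S 2, halogen 1):
  atom 1: O, bond orders sum to 1 (valence 2) → 1 H
  atom 2: C, bond orders sum to 3 (valence 4) → 1 H
  atom 3: C, bond orders sum to 3 (valence 4) → 1 H
  atom 4: C, bond orders sum to 1 (valence 4) → 3 H
  atom 5: C, bond orders sum to 4 (valence 4) → 0 H
  atom 6: O, bond orders sum to 1 (valence 2) → 1 H
  atom 7: O, bond orders sum to 2 (valence 2) → 0 H
  atom 8: C, bond orders sum to 2 (valence 4) → 2 H
  atom 9: C, bond orders sum to 2 (valence 4) → 2 H
  atom 10: C, bond orders sum to 2 (valence 4) → 2 H
  atom 11: C, bond orders sum to 2 (valence 4) → 2 H
  atom 12: C, bond orders sum to 2 (valence 4) → 2 H
  atom 13: C, bond orders sum to 3 (valence 4) → 1 H
  atom 14: Br (halogen, monovalent) → 0 H
  atom 15: C, bond orders sum to 3 (valence 4) → 1 H
  atom 16: Br (halogen, monovalent) → 0 H
  atom 17: C, bond orders sum to 3 (valence 4) → 1 H
  atom 18: I (halogen, monovalent) → 0 H
  atom 19: C, bond orders sum to 2 (valence 4) → 2 H
  atom 20: C, bond orders sum to 4 (valence 4) → 0 H
  atom 21: O, bond orders sum to 2 (valence 2) → 0 H
  atom 22: O, bond orders sum to 1 (valence 2) → 1 H
Totals → C:14, H:23, Br:2, I:1, O:5.
In Hill order: C14H23Br2IO5.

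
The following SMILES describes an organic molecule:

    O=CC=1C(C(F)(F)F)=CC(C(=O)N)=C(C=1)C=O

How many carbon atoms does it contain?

10

Count every carbon token in the SMILES (each C, including those in ring-closure positions and inside branches).
Carbon count: 10.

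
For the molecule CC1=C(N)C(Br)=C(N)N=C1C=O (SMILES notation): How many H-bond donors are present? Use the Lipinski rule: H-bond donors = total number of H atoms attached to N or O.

Donors: find every N or O and count the H atoms it carries.
  atom 4 (N): bond orders sum to 1 → 2 H
  atom 8 (N): bond orders sum to 1 → 2 H
  atom 9 (N): bond orders sum to 3 → 0 H
  atom 12 (O): bond orders sum to 2 → 0 H
Lipinski HBD = 4.

4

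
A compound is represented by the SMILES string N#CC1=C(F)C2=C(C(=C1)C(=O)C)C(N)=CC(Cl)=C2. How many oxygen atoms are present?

1

Scan the SMILES for O atoms (remember two-letter symbols like Cl and Br are single atoms).
Oxygen count: 1.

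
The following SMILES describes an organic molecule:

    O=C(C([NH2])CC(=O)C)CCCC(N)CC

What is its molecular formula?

C11H22N2O2

Walk through each heavy atom and fill implicit hydrogens from standard valence (C 4, N 3, O 2, S 2, halogen 1):
  atom 1: O, bond orders sum to 2 (valence 2) → 0 H
  atom 2: C, bond orders sum to 4 (valence 4) → 0 H
  atom 3: C, bond orders sum to 3 (valence 4) → 1 H
  atom 4: N with explicit H count 2
  atom 5: C, bond orders sum to 2 (valence 4) → 2 H
  atom 6: C, bond orders sum to 4 (valence 4) → 0 H
  atom 7: O, bond orders sum to 2 (valence 2) → 0 H
  atom 8: C, bond orders sum to 1 (valence 4) → 3 H
  atom 9: C, bond orders sum to 2 (valence 4) → 2 H
  atom 10: C, bond orders sum to 2 (valence 4) → 2 H
  atom 11: C, bond orders sum to 2 (valence 4) → 2 H
  atom 12: C, bond orders sum to 3 (valence 4) → 1 H
  atom 13: N, bond orders sum to 1 (valence 3) → 2 H
  atom 14: C, bond orders sum to 2 (valence 4) → 2 H
  atom 15: C, bond orders sum to 1 (valence 4) → 3 H
Totals → C:11, H:22, N:2, O:2.
In Hill order: C11H22N2O2.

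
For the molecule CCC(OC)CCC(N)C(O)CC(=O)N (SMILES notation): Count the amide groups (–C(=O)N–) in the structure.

The amide motif appears at heavy-atom position 13 in the SMILES.
Other groups present: 1 ether, 1 hydroxyl, 1 primary amine.
Amide count: 1.

1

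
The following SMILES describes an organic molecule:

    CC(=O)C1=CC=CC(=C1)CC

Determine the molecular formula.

C10H12O

Walk through each heavy atom and fill implicit hydrogens from standard valence (C 4, N 3, O 2, S 2, halogen 1):
  atom 1: C, bond orders sum to 1 (valence 4) → 3 H
  atom 2: C, bond orders sum to 4 (valence 4) → 0 H
  atom 3: O, bond orders sum to 2 (valence 2) → 0 H
  atom 4: C, bond orders sum to 4 (valence 4) → 0 H
  atom 5: C, bond orders sum to 3 (valence 4) → 1 H
  atom 6: C, bond orders sum to 3 (valence 4) → 1 H
  atom 7: C, bond orders sum to 3 (valence 4) → 1 H
  atom 8: C, bond orders sum to 4 (valence 4) → 0 H
  atom 9: C, bond orders sum to 3 (valence 4) → 1 H
  atom 10: C, bond orders sum to 2 (valence 4) → 2 H
  atom 11: C, bond orders sum to 1 (valence 4) → 3 H
Totals → C:10, H:12, O:1.
In Hill order: C10H12O.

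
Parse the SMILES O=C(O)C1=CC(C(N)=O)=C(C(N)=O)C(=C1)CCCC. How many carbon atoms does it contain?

Count every carbon token in the SMILES (each C, including those in ring-closure positions and inside branches).
Carbon count: 13.

13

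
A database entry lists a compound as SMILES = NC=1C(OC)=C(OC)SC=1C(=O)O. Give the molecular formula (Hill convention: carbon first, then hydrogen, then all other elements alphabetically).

Walk through each heavy atom and fill implicit hydrogens from standard valence (C 4, N 3, O 2, S 2, halogen 1):
  atom 1: N, bond orders sum to 1 (valence 3) → 2 H
  atom 2: C, bond orders sum to 4 (valence 4) → 0 H
  atom 3: C, bond orders sum to 4 (valence 4) → 0 H
  atom 4: O, bond orders sum to 2 (valence 2) → 0 H
  atom 5: C, bond orders sum to 1 (valence 4) → 3 H
  atom 6: C, bond orders sum to 4 (valence 4) → 0 H
  atom 7: O, bond orders sum to 2 (valence 2) → 0 H
  atom 8: C, bond orders sum to 1 (valence 4) → 3 H
  atom 9: S, bond orders sum to 2 (valence 2) → 0 H
  atom 10: C, bond orders sum to 4 (valence 4) → 0 H
  atom 11: C, bond orders sum to 4 (valence 4) → 0 H
  atom 12: O, bond orders sum to 2 (valence 2) → 0 H
  atom 13: O, bond orders sum to 1 (valence 2) → 1 H
Totals → C:7, H:9, N:1, O:4, S:1.
In Hill order: C7H9NO4S.

C7H9NO4S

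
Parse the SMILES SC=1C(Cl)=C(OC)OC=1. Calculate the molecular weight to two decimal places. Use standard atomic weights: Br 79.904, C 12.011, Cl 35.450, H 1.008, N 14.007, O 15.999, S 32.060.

164.60 g/mol

First, the molecular formula is C5H5ClO2S (counting implicit H from valence).
  C: 5 × 12.011 = 60.055
  Cl: 1 × 35.450 = 35.450
  H: 5 × 1.008 = 5.040
  O: 2 × 15.999 = 31.998
  S: 1 × 32.060 = 32.060
Sum: 5×12.011 + 1×35.450 + 5×1.008 + 2×15.999 + 1×32.060 = 164.603 → 164.60 g/mol.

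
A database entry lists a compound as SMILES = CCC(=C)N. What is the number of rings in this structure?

In SMILES, each pair of matching ring-closure digits denotes one ring-closing bond; the number of such bonds equals the number of independent rings.
Ring-closure bonds here: 0.

0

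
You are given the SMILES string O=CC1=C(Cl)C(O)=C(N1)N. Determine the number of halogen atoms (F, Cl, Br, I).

1

Halogen atoms appear at heavy-atom position 5 (1×Cl).
Other groups present: 1 aldehyde, 1 hydroxyl, 1 primary amine.
Halogen count: 1.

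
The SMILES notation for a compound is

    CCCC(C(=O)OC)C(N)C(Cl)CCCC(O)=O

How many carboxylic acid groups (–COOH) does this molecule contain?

The carboxylic acid motif appears at heavy-atom position 16 in the SMILES.
Other groups present: 1 ester, 1 primary amine.
Carboxylic acid count: 1.

1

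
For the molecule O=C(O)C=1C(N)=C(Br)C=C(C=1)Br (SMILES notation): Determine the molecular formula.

Walk through each heavy atom and fill implicit hydrogens from standard valence (C 4, N 3, O 2, S 2, halogen 1):
  atom 1: O, bond orders sum to 2 (valence 2) → 0 H
  atom 2: C, bond orders sum to 4 (valence 4) → 0 H
  atom 3: O, bond orders sum to 1 (valence 2) → 1 H
  atom 4: C, bond orders sum to 4 (valence 4) → 0 H
  atom 5: C, bond orders sum to 4 (valence 4) → 0 H
  atom 6: N, bond orders sum to 1 (valence 3) → 2 H
  atom 7: C, bond orders sum to 4 (valence 4) → 0 H
  atom 8: Br (halogen, monovalent) → 0 H
  atom 9: C, bond orders sum to 3 (valence 4) → 1 H
  atom 10: C, bond orders sum to 4 (valence 4) → 0 H
  atom 11: C, bond orders sum to 3 (valence 4) → 1 H
  atom 12: Br (halogen, monovalent) → 0 H
Totals → C:7, H:5, Br:2, N:1, O:2.

C7H5Br2NO2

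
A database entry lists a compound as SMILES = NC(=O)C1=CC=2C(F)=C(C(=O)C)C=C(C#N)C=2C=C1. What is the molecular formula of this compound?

C14H9FN2O2

Walk through each heavy atom and fill implicit hydrogens from standard valence (C 4, N 3, O 2, S 2, halogen 1):
  atom 1: N, bond orders sum to 1 (valence 3) → 2 H
  atom 2: C, bond orders sum to 4 (valence 4) → 0 H
  atom 3: O, bond orders sum to 2 (valence 2) → 0 H
  atom 4: C, bond orders sum to 4 (valence 4) → 0 H
  atom 5: C, bond orders sum to 3 (valence 4) → 1 H
  atom 6: C, bond orders sum to 4 (valence 4) → 0 H
  atom 7: C, bond orders sum to 4 (valence 4) → 0 H
  atom 8: F (halogen, monovalent) → 0 H
  atom 9: C, bond orders sum to 4 (valence 4) → 0 H
  atom 10: C, bond orders sum to 4 (valence 4) → 0 H
  atom 11: O, bond orders sum to 2 (valence 2) → 0 H
  atom 12: C, bond orders sum to 1 (valence 4) → 3 H
  atom 13: C, bond orders sum to 3 (valence 4) → 1 H
  atom 14: C, bond orders sum to 4 (valence 4) → 0 H
  atom 15: C, bond orders sum to 4 (valence 4) → 0 H
  atom 16: N, bond orders sum to 3 (valence 3) → 0 H
  atom 17: C, bond orders sum to 4 (valence 4) → 0 H
  atom 18: C, bond orders sum to 3 (valence 4) → 1 H
  atom 19: C, bond orders sum to 3 (valence 4) → 1 H
Totals → C:14, H:9, F:1, N:2, O:2.
In Hill order: C14H9FN2O2.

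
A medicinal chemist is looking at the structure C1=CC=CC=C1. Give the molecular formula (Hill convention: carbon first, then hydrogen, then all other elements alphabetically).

C6H6

Walk through each heavy atom and fill implicit hydrogens from standard valence (C 4, N 3, O 2, S 2, halogen 1):
  atom 1: C, bond orders sum to 3 (valence 4) → 1 H
  atom 2: C, bond orders sum to 3 (valence 4) → 1 H
  atom 3: C, bond orders sum to 3 (valence 4) → 1 H
  atom 4: C, bond orders sum to 3 (valence 4) → 1 H
  atom 5: C, bond orders sum to 3 (valence 4) → 1 H
  atom 6: C, bond orders sum to 3 (valence 4) → 1 H
Totals → C:6, H:6.
In Hill order: C6H6.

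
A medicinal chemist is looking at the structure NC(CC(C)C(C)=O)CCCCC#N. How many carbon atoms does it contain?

Count every carbon token in the SMILES (each C, including those in ring-closure positions and inside branches).
Carbon count: 11.

11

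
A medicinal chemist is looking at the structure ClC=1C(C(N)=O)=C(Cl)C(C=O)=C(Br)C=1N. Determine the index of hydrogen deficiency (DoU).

6

Degree of unsaturation = (number of rings) + (number of π bonds).
Ring closures in the SMILES: 1.
π bonds: 5 double bonds (each 1 DoU) → 5 DoU from unsaturation.
Total DoU = 1 + 5 = 6.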